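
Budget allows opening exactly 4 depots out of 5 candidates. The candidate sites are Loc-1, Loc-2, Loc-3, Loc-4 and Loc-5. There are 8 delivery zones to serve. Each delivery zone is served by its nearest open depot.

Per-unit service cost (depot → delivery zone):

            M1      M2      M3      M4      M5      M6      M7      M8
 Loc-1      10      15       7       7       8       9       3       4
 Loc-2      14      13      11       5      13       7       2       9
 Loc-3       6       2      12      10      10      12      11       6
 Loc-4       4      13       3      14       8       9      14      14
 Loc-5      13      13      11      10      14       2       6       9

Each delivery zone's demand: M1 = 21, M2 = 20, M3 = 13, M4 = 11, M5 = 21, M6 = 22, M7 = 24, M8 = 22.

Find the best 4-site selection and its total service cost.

With exactly 4 open, each delivery zone uses its cheapest among the chosen.
{Loc-2, Loc-3, Loc-4, Loc-5}: M1→Loc-4 4·21=84, M2→Loc-3 2·20=40, M3→Loc-4 3·13=39, M4→Loc-2 5·11=55, M5→Loc-4 8·21=168, M6→Loc-5 2·22=44, M7→Loc-2 2·24=48, M8→Loc-3 6·22=132. Service cost 610.
{Loc-1, Loc-3, Loc-4, Loc-5}: service cost 612
{Loc-1, Loc-2, Loc-3, Loc-5}: service cost 660
Among all 5 size-4 choices, {Loc-2, Loc-3, Loc-4, Loc-5} is lowest.

Choose Loc-2, Loc-3, Loc-4 and Loc-5; total service cost 610.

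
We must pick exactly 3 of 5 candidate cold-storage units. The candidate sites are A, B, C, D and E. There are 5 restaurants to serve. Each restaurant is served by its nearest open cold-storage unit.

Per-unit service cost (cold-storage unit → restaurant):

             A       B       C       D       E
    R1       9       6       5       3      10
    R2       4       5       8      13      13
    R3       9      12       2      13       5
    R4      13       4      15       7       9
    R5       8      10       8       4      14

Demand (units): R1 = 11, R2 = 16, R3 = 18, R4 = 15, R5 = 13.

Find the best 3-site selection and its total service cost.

With exactly 3 open, each restaurant uses its cheapest among the chosen.
{B, C, D}: R1→D 3·11=33, R2→B 5·16=80, R3→C 2·18=36, R4→B 4·15=60, R5→D 4·13=52. Service cost 261.
{A, C, D}: service cost 290
{B, D, E}: service cost 315
Among all 10 size-3 choices, {B, C, D} is lowest.

Choose B, C and D; total service cost 261.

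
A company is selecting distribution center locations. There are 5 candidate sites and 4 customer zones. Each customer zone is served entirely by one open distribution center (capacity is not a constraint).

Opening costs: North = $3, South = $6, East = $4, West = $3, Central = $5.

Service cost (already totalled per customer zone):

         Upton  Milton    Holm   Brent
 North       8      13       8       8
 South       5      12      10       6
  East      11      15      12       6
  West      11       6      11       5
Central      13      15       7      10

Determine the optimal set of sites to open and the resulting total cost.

Open North and West; minimum total cost 33.

For any fixed open set, each customer zone goes to its cheapest open site; total = fixed + service.
{North, West}: Upton→North 8, Milton→West 6, Holm→North 8, Brent→West 5. Service 27; fixed 6; total 33.
{South, West}: service 26 + fixed 9 = 35
{North, South, West}: Upton→South 5, Milton→West 6, Holm→North 8, Brent→West 5. Service 24; fixed 12; total 36.
{North, South, East, West, Central}: service 23 + fixed 21 = 44
No other subset beats 33.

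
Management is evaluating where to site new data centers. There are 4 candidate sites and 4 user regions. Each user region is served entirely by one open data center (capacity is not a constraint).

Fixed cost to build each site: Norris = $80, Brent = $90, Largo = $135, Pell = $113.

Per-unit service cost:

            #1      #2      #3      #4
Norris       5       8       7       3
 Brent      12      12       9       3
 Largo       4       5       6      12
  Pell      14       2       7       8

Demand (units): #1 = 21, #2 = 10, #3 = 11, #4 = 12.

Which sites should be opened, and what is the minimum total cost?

For any fixed open set, each user region goes to its cheapest open site; total = fixed + service.
{Norris}: #1→Norris 5·21=105, #2→Norris 8·10=80, #3→Norris 7·11=77, #4→Norris 3·12=36. Service 298; fixed 80; total 378.
{Norris, Pell}: #1→Norris 5·21=105, #2→Pell 2·10=20, #3→Norris 7·11=77, #4→Norris 3·12=36. Service 238; fixed 193; total 431.
{Norris, Largo}: #1→Largo 4·21=84, #2→Largo 5·10=50, #3→Largo 6·11=66, #4→Norris 3·12=36. Service 236; fixed 215; total 451.
{Norris, Brent, Largo, Pell}: #1→Largo 4·21=84, #2→Pell 2·10=20, #3→Largo 6·11=66, #4→Norris 3·12=36. Service 206; fixed 418; total 624.
No other subset beats 378.

Open Norris only; minimum total cost 378.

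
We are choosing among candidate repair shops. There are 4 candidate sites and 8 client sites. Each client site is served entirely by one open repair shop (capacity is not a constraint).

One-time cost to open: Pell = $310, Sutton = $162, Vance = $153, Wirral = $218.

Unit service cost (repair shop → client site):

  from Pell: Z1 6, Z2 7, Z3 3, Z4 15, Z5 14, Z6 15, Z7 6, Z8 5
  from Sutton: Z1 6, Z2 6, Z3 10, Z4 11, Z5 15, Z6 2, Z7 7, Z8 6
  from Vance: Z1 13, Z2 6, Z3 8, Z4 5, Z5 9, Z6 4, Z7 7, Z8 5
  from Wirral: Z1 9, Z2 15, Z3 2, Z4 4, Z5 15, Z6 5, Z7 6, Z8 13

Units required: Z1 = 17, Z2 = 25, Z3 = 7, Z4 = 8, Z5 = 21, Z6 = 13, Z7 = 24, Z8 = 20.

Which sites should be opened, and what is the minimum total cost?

Open Vance only; minimum total cost 1129.

For any fixed open set, each client site goes to its cheapest open site; total = fixed + service.
{Vance}: Z1→Vance 13·17=221, Z2→Vance 6·25=150, Z3→Vance 8·7=56, Z4→Vance 5·8=40, Z5→Vance 9·21=189, Z6→Vance 4·13=52, Z7→Vance 7·24=168, Z8→Vance 5·20=100. Service 976; fixed 153; total 1129.
{Sutton, Vance}: Z1→Sutton 6·17=102, Z2→Sutton 6·25=150, Z3→Vance 8·7=56, Z4→Vance 5·8=40, Z5→Vance 9·21=189, Z6→Sutton 2·13=26, Z7→Sutton 7·24=168, Z8→Vance 5·20=100. Service 831; fixed 315; total 1146.
{Sutton}: service 1039 + fixed 162 = 1201
{Pell, Sutton, Vance, Wirral}: Z1→Pell 6·17=102, Z2→Sutton 6·25=150, Z3→Wirral 2·7=14, Z4→Wirral 4·8=32, Z5→Vance 9·21=189, Z6→Sutton 2·13=26, Z7→Pell 6·24=144, Z8→Pell 5·20=100. Service 757; fixed 843; total 1600.
No other subset beats 1129.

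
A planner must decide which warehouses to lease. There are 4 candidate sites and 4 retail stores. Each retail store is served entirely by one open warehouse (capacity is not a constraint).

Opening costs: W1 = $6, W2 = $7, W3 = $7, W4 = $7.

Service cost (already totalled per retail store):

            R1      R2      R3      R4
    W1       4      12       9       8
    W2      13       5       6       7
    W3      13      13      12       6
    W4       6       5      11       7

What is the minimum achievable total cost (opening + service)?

Minimum total cost: 35

For any fixed open set, each retail store goes to its cheapest open site; total = fixed + service.
{W1, W2}: R1→W1 4, R2→W2 5, R3→W2 6, R4→W2 7. Service 22; fixed 13; total 35.
{W4}: service 29 + fixed 7 = 36
{W1, W4}: service 25 + fixed 13 = 38
{W1, W2, W3, W4}: service 21 + fixed 27 = 48
No other subset beats 35.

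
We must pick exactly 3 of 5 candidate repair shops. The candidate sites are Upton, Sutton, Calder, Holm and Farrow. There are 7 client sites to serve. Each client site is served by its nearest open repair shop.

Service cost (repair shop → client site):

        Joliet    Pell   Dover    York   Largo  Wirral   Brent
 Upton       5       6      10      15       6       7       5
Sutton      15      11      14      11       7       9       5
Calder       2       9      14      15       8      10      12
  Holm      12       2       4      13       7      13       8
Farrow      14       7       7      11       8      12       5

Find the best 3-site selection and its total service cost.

Choose Upton, Calder and Holm; total service cost 39.

With exactly 3 open, each client site uses its cheapest among the chosen.
{Upton, Calder, Holm}: Joliet→Calder 2, Pell→Holm 2, Dover→Holm 4, York→Holm 13, Largo→Upton 6, Wirral→Upton 7, Brent→Upton 5. Service cost 39.
{Upton, Sutton, Holm}: service cost 40
{Upton, Holm, Farrow}: service cost 40
Among all 10 size-3 choices, {Upton, Calder, Holm} is lowest.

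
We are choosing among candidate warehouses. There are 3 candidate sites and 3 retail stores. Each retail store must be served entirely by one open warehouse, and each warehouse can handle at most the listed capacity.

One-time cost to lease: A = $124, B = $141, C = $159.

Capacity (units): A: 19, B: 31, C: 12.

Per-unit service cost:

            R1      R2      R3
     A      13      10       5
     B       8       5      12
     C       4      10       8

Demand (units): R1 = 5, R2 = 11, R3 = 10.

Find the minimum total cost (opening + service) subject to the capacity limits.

Open {B}: R1→B 8·5=40, R2→B 5·11=55, R3→B 12·10=120.
Loads: B carries 26/31. Service 215; fixed 141; total 356.
Next best feasible plan costs 410.

Minimum total cost: 356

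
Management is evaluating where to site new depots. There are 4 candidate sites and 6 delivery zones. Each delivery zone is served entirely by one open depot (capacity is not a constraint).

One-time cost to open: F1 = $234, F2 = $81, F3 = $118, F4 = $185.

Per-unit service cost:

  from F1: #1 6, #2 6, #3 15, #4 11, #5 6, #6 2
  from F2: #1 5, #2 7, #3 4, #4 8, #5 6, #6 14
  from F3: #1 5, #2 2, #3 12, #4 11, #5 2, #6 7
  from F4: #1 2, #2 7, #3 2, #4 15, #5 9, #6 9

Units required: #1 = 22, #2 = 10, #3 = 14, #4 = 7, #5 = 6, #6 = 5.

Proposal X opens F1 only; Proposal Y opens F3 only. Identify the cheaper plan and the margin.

Proposal Y is cheaper by 219.

Proposal X: {F1}: #1→F1 6·22=132, #2→F1 6·10=60, #3→F1 15·14=210, #4→F1 11·7=77, #5→F1 6·6=36, #6→F1 2·5=10. Service 525; fixed 234; total 759.
Proposal Y: {F3}: #1→F3 5·22=110, #2→F3 2·10=20, #3→F3 12·14=168, #4→F3 11·7=77, #5→F3 2·6=12, #6→F3 7·5=35. Service 422; fixed 118; total 540.
Difference: |759 − 540| = 219.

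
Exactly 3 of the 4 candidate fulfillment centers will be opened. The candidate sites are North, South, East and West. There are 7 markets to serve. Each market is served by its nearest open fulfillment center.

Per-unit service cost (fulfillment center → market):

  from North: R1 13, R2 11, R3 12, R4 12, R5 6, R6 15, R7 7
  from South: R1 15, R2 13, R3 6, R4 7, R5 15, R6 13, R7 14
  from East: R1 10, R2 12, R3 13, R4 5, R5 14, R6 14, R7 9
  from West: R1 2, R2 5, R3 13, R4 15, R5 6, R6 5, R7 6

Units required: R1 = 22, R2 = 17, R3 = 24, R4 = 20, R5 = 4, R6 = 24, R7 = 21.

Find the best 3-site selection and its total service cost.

Choose South, East and West; total service cost 643.

With exactly 3 open, each market uses its cheapest among the chosen.
{South, East, West}: R1→West 2·22=44, R2→West 5·17=85, R3→South 6·24=144, R4→East 5·20=100, R5→West 6·4=24, R6→West 5·24=120, R7→West 6·21=126. Service cost 643.
{North, South, West}: service cost 683
{North, East, West}: service cost 787
Among all 4 size-3 choices, {South, East, West} is lowest.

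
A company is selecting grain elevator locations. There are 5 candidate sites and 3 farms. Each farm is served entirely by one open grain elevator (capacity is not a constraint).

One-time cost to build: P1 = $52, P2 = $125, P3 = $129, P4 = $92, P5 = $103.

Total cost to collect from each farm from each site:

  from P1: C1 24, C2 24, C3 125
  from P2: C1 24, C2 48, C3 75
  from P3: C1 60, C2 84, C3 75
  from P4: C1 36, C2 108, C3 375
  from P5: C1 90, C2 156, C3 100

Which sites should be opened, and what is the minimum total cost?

Open P1 only; minimum total cost 225.

For any fixed open set, each farm goes to its cheapest open site; total = fixed + service.
{P1}: C1→P1 24, C2→P1 24, C3→P1 125. Service 173; fixed 52; total 225.
{P2}: service 147 + fixed 125 = 272
{P1, P2}: service 123 + fixed 177 = 300
{P1, P2, P3, P4, P5}: service 123 + fixed 501 = 624
No other subset beats 225.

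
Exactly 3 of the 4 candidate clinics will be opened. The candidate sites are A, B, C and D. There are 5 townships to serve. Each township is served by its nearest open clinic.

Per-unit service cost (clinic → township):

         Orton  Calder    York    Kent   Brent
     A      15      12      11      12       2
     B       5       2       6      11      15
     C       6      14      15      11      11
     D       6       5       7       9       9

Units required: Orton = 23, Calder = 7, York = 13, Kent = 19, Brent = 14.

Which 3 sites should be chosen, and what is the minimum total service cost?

With exactly 3 open, each township uses its cheapest among the chosen.
{A, B, D}: Orton→B 5·23=115, Calder→B 2·7=14, York→B 6·13=78, Kent→D 9·19=171, Brent→A 2·14=28. Service cost 406.
{A, B, C}: service cost 444
{A, C, D}: service cost 463
Among all 4 size-3 choices, {A, B, D} is lowest.

Choose A, B and D; total service cost 406.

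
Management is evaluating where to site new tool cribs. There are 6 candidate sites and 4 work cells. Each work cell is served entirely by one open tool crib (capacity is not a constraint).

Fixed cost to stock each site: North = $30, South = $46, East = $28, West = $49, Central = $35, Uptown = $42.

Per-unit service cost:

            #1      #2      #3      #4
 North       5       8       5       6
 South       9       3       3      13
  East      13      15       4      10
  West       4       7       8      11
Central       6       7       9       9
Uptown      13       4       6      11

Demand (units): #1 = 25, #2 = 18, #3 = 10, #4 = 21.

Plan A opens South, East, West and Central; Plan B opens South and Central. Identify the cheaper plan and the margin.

Plan A: {South, East, West, Central}: #1→West 4·25=100, #2→South 3·18=54, #3→South 3·10=30, #4→Central 9·21=189. Service 373; fixed 158; total 531.
Plan B: {South, Central}: #1→Central 6·25=150, #2→South 3·18=54, #3→South 3·10=30, #4→Central 9·21=189. Service 423; fixed 81; total 504.
Difference: |531 − 504| = 27.

Plan B is cheaper by 27.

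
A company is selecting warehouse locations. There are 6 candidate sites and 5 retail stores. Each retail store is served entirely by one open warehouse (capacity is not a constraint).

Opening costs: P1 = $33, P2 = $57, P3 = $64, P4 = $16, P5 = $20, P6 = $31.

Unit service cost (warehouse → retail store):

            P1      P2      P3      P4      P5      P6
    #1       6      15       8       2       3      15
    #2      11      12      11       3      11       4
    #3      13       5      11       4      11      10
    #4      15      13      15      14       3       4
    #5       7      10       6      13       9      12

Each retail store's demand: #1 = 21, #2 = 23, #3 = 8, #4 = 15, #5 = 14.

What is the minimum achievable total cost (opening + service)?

For any fixed open set, each retail store goes to its cheapest open site; total = fixed + service.
{P4, P5}: #1→P4 2·21=42, #2→P4 3·23=69, #3→P4 4·8=32, #4→P5 3·15=45, #5→P5 9·14=126. Service 314; fixed 36; total 350.
{P1, P4, P5}: service 286 + fixed 69 = 355
{P3, P4, P5}: service 272 + fixed 100 = 372
{P1, P2, P3, P4, P5, P6}: service 272 + fixed 221 = 493
No other subset beats 350.

Minimum total cost: 350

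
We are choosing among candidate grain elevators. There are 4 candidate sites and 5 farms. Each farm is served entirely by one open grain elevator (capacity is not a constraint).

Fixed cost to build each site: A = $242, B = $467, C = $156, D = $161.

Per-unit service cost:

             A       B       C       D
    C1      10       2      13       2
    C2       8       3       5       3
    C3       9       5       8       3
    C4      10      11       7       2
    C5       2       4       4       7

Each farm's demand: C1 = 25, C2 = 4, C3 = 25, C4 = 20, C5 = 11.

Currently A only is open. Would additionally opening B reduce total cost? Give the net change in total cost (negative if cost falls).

No — net change +147 (cost rises by 147).

Current service cost with {A}: 729.
Adding B: each farm re-picks its cheapest; new service cost 409, saving 320.
Extra fixed cost: 467. Net change = 467 − 320 = 147.
(Totals: 971 → 1118.)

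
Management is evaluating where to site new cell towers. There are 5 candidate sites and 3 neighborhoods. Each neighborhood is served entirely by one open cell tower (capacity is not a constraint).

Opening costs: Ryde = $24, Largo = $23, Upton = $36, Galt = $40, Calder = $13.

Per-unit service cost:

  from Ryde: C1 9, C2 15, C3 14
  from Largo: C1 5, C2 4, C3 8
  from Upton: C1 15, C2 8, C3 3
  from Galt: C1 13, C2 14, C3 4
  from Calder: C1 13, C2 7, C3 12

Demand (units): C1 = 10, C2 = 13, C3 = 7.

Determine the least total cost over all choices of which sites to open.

For any fixed open set, each neighborhood goes to its cheapest open site; total = fixed + service.
{Largo}: C1→Largo 5·10=50, C2→Largo 4·13=52, C3→Largo 8·7=56. Service 158; fixed 23; total 181.
{Largo, Upton}: service 123 + fixed 59 = 182
{Largo, Galt}: service 130 + fixed 63 = 193
{Ryde, Largo, Upton, Galt, Calder}: C1→Largo 5·10=50, C2→Largo 4·13=52, C3→Upton 3·7=21. Service 123; fixed 136; total 259.
No other subset beats 181.

Minimum total cost: 181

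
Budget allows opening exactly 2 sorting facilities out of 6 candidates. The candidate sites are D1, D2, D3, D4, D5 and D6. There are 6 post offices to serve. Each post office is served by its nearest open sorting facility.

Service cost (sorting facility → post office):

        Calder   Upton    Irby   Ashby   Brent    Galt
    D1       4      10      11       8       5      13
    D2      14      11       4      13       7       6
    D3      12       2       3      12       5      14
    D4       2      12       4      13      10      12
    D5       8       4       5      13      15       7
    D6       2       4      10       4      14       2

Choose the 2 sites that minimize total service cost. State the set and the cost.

Choose D3 and D6; total service cost 18.

With exactly 2 open, each post office uses its cheapest among the chosen.
{D3, D6}: Calder→D6 2, Upton→D3 2, Irby→D3 3, Ashby→D6 4, Brent→D3 5, Galt→D6 2. Service cost 18.
{D2, D6}: service cost 23
{D4, D6}: service cost 26
Among all 15 size-2 choices, {D3, D6} is lowest.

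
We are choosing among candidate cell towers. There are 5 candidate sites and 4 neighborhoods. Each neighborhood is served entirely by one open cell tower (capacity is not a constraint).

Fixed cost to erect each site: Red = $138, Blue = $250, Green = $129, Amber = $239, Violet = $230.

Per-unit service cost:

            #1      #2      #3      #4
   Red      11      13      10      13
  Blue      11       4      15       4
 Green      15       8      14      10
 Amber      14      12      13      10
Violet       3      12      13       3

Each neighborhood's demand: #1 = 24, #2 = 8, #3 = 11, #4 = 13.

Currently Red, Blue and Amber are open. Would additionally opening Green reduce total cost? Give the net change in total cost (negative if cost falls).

No — net change +129 (cost rises by 129).

Current service cost with {Red, Blue, Amber}: 458.
Adding Green: each neighborhood re-picks its cheapest; new service cost 458, saving 0.
Extra fixed cost: 129. Net change = 129 − 0 = 129.
(Totals: 1085 → 1214.)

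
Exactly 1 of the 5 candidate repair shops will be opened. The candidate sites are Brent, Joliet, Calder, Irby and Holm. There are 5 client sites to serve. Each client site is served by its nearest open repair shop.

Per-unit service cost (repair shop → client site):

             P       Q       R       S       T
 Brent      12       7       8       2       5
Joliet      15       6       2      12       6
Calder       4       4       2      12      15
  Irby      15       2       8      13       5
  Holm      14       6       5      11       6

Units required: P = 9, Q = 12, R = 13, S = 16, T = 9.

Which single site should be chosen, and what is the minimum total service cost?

With exactly 1 open, each client site uses its cheapest among the chosen.
{Brent}: P→Brent 12·9=108, Q→Brent 7·12=84, R→Brent 8·13=104, S→Brent 2·16=32, T→Brent 5·9=45. Service cost 373.
{Calder}: service cost 437
{Joliet}: service cost 479
Among all 5 size-1 choices, {Brent} is lowest.

Choose Brent only; total service cost 373.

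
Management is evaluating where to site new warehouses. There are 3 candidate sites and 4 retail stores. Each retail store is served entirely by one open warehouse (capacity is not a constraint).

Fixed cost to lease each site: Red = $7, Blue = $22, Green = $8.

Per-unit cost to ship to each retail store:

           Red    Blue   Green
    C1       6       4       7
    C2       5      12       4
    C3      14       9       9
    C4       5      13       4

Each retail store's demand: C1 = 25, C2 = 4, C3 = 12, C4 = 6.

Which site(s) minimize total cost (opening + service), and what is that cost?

For any fixed open set, each retail store goes to its cheapest open site; total = fixed + service.
{Blue, Green}: C1→Blue 4·25=100, C2→Green 4·4=16, C3→Blue 9·12=108, C4→Green 4·6=24. Service 248; fixed 30; total 278.
{Red, Blue, Green}: service 248 + fixed 37 = 285
{Red, Blue}: service 258 + fixed 29 = 287
{Red}: service 368 + fixed 7 = 375
No other subset beats 278.

Open Blue and Green; minimum total cost 278.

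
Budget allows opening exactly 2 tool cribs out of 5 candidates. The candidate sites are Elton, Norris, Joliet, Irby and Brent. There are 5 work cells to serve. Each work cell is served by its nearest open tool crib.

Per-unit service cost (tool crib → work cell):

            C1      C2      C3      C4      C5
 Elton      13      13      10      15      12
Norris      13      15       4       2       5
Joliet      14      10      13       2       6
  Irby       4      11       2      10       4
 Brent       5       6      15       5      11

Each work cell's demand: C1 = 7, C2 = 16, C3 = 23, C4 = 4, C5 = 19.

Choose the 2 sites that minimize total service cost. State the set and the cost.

Choose Irby and Brent; total service cost 266.

With exactly 2 open, each work cell uses its cheapest among the chosen.
{Irby, Brent}: C1→Irby 4·7=28, C2→Brent 6·16=96, C3→Irby 2·23=46, C4→Brent 5·4=20, C5→Irby 4·19=76. Service cost 266.
{Joliet, Irby}: service cost 318
{Norris, Brent}: service cost 326
Among all 10 size-2 choices, {Irby, Brent} is lowest.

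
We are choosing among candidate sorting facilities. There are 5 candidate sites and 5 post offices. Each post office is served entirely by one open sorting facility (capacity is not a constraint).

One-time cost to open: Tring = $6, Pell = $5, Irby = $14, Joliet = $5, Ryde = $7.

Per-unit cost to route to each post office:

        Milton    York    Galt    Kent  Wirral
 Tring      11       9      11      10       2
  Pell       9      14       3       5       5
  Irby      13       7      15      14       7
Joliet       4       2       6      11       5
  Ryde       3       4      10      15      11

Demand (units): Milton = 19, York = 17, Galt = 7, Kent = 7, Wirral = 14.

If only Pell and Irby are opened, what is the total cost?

Total cost: 435

Each post office is assigned to its cheapest site among the open ones.
{Pell, Irby}: Milton→Pell 9·19=171, York→Irby 7·17=119, Galt→Pell 3·7=21, Kent→Pell 5·7=35, Wirral→Pell 5·14=70. Service 416; fixed 19; total 435.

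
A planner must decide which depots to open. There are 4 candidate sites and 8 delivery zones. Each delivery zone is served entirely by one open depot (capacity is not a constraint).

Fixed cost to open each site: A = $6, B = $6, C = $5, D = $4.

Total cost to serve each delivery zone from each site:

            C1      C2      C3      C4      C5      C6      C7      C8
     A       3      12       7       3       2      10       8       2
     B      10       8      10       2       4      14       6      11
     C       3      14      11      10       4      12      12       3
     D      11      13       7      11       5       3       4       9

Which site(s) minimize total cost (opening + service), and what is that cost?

For any fixed open set, each delivery zone goes to its cheapest open site; total = fixed + service.
{A, D}: C1→A 3, C2→A 12, C3→A 7, C4→A 3, C5→A 2, C6→D 3, C7→D 4, C8→A 2. Service 36; fixed 10; total 46.
{A, B, D}: C1→A 3, C2→B 8, C3→A 7, C4→B 2, C5→A 2, C6→D 3, C7→D 4, C8→A 2. Service 31; fixed 16; total 47.
{B, C, D}: service 34 + fixed 15 = 49
{A, B, C, D}: service 31 + fixed 21 = 52
No other subset beats 46.

Open A and D; minimum total cost 46.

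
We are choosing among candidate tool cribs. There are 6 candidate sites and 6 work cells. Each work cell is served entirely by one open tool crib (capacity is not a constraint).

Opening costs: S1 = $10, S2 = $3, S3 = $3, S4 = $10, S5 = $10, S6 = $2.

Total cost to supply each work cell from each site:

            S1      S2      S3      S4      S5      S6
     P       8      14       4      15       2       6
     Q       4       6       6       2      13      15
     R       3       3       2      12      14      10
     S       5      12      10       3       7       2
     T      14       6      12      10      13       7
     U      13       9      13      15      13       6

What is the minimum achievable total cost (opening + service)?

For any fixed open set, each work cell goes to its cheapest open site; total = fixed + service.
{S3, S6}: P→S3 4, Q→S3 6, R→S3 2, S→S6 2, T→S6 7, U→S6 6. Service 27; fixed 5; total 32.
{S2, S3, S6}: service 26 + fixed 8 = 34
{S2, S6}: P→S6 6, Q→S2 6, R→S2 3, S→S6 2, T→S2 6, U→S6 6. Service 29; fixed 5; total 34.
{S1, S2, S3, S4, S5, S6}: service 20 + fixed 38 = 58
No other subset beats 32.

Minimum total cost: 32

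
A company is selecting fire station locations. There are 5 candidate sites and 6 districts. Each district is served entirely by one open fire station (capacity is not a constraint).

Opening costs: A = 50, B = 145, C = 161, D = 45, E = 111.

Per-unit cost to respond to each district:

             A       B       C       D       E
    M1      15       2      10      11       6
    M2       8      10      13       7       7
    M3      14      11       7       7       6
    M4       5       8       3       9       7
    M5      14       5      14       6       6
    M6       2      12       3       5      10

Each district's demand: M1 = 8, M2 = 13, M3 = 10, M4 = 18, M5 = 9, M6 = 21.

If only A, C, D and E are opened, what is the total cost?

Each district is assigned to its cheapest site among the open ones.
{A, C, D, E}: M1→E 6·8=48, M2→D 7·13=91, M3→E 6·10=60, M4→C 3·18=54, M5→D 6·9=54, M6→A 2·21=42. Service 349; fixed 367; total 716.

Total cost: 716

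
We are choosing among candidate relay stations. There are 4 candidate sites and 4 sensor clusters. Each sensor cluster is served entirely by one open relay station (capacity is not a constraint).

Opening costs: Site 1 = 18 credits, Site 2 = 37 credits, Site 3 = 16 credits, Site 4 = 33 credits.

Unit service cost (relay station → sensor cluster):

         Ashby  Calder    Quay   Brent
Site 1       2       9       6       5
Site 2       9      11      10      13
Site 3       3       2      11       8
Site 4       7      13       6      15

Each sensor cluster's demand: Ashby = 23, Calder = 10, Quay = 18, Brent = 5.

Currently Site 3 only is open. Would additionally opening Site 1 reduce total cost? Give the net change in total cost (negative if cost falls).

Current service cost with {Site 3}: 327.
Adding Site 1: each sensor cluster re-picks its cheapest; new service cost 199, saving 128.
Extra fixed cost: 18. Net change = 18 − 128 = -110.
(Totals: 343 → 233.)

Yes — net change −110 (cost falls by 110).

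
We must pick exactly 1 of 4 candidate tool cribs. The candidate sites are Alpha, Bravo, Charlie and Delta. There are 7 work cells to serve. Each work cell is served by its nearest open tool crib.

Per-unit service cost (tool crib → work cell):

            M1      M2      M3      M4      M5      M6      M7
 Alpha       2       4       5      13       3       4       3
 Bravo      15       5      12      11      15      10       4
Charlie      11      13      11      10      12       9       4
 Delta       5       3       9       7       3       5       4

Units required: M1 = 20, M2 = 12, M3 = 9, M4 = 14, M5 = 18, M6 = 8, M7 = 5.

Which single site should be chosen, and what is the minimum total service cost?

Choose Alpha only; total service cost 416.

With exactly 1 open, each work cell uses its cheapest among the chosen.
{Alpha}: M1→Alpha 2·20=40, M2→Alpha 4·12=48, M3→Alpha 5·9=45, M4→Alpha 13·14=182, M5→Alpha 3·18=54, M6→Alpha 4·8=32, M7→Alpha 3·5=15. Service cost 416.
{Delta}: service cost 429
{Charlie}: service cost 923
Among all 4 size-1 choices, {Alpha} is lowest.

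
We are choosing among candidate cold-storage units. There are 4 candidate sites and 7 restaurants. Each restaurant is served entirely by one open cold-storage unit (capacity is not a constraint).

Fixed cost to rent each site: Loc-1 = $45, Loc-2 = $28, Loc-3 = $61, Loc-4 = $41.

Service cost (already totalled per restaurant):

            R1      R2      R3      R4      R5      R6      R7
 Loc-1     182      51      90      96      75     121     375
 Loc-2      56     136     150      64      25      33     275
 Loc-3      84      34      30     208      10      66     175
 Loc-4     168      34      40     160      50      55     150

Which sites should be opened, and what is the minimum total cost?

Open Loc-2 and Loc-4; minimum total cost 471.

For any fixed open set, each restaurant goes to its cheapest open site; total = fixed + service.
{Loc-2, Loc-4}: R1→Loc-2 56, R2→Loc-4 34, R3→Loc-4 40, R4→Loc-2 64, R5→Loc-2 25, R6→Loc-2 33, R7→Loc-4 150. Service 402; fixed 69; total 471.
{Loc-2, Loc-3}: service 402 + fixed 89 = 491
{Loc-2, Loc-3, Loc-4}: R1→Loc-2 56, R2→Loc-3 34, R3→Loc-3 30, R4→Loc-2 64, R5→Loc-3 10, R6→Loc-2 33, R7→Loc-4 150. Service 377; fixed 130; total 507.
{Loc-1, Loc-2, Loc-3, Loc-4}: R1→Loc-2 56, R2→Loc-3 34, R3→Loc-3 30, R4→Loc-2 64, R5→Loc-3 10, R6→Loc-2 33, R7→Loc-4 150. Service 377; fixed 175; total 552.
No other subset beats 471.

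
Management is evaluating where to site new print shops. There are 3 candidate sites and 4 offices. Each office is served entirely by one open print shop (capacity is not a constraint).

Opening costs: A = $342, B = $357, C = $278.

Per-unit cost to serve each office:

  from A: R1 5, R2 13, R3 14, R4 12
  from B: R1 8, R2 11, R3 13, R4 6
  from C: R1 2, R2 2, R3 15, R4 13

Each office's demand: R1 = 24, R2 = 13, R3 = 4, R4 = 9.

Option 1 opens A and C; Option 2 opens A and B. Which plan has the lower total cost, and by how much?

Option 1: {A, C}: R1→C 2·24=48, R2→C 2·13=26, R3→A 14·4=56, R4→A 12·9=108. Service 238; fixed 620; total 858.
Option 2: {A, B}: R1→A 5·24=120, R2→B 11·13=143, R3→B 13·4=52, R4→B 6·9=54. Service 369; fixed 699; total 1068.
Difference: |858 − 1068| = 210.

Option 1 is cheaper by 210.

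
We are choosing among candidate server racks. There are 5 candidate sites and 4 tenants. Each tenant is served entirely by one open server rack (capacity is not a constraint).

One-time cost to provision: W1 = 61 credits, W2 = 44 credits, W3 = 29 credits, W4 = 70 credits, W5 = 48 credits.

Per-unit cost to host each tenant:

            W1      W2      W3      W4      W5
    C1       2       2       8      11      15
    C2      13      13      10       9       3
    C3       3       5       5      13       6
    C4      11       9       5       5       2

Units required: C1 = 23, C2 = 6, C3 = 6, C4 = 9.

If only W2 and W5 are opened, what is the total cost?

Total cost: 204

Each tenant is assigned to its cheapest site among the open ones.
{W2, W5}: C1→W2 2·23=46, C2→W5 3·6=18, C3→W2 5·6=30, C4→W5 2·9=18. Service 112; fixed 92; total 204.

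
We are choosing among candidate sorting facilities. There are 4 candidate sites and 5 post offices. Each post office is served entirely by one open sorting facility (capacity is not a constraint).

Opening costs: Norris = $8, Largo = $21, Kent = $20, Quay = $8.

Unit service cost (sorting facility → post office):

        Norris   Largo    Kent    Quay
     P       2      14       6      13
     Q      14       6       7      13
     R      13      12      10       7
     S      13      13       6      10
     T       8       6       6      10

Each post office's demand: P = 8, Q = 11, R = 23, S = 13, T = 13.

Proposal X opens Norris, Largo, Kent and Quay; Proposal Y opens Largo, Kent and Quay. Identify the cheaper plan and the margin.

Proposal X: {Norris, Largo, Kent, Quay}: P→Norris 2·8=16, Q→Largo 6·11=66, R→Quay 7·23=161, S→Kent 6·13=78, T→Largo 6·13=78. Service 399; fixed 57; total 456.
Proposal Y: {Largo, Kent, Quay}: P→Kent 6·8=48, Q→Largo 6·11=66, R→Quay 7·23=161, S→Kent 6·13=78, T→Largo 6·13=78. Service 431; fixed 49; total 480.
Difference: |456 − 480| = 24.

Proposal X is cheaper by 24.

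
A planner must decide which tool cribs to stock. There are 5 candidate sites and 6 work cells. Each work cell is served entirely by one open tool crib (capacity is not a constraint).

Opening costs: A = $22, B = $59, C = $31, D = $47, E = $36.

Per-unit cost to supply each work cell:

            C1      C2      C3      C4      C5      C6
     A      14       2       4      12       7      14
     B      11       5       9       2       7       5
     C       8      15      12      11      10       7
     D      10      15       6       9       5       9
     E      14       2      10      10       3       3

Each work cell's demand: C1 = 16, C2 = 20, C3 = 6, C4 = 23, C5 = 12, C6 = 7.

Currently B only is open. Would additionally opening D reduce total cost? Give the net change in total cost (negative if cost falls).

Current service cost with {B}: 495.
Adding D: each work cell re-picks its cheapest; new service cost 437, saving 58.
Extra fixed cost: 47. Net change = 47 − 58 = -11.
(Totals: 554 → 543.)

Yes — net change −11 (cost falls by 11).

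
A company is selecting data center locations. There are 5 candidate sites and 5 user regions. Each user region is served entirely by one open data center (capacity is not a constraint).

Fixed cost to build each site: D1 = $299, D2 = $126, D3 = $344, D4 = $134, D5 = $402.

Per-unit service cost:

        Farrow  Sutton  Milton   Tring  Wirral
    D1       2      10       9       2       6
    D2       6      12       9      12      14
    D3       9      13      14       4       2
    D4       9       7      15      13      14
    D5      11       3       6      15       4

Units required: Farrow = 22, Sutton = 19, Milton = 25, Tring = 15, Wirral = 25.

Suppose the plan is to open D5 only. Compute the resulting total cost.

Total cost: 1176

Each user region is assigned to its cheapest site among the open ones.
{D5}: Farrow→D5 11·22=242, Sutton→D5 3·19=57, Milton→D5 6·25=150, Tring→D5 15·15=225, Wirral→D5 4·25=100. Service 774; fixed 402; total 1176.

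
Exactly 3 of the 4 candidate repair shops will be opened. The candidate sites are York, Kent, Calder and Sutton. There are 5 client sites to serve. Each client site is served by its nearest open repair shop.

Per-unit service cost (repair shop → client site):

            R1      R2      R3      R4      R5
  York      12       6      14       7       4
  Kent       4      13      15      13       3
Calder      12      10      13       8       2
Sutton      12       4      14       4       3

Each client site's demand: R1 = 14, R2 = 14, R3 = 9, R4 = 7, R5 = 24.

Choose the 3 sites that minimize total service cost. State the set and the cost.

Choose Kent, Calder and Sutton; total service cost 305.

With exactly 3 open, each client site uses its cheapest among the chosen.
{Kent, Calder, Sutton}: R1→Kent 4·14=56, R2→Sutton 4·14=56, R3→Calder 13·9=117, R4→Sutton 4·7=28, R5→Calder 2·24=48. Service cost 305.
{York, Kent, Sutton}: service cost 338
{York, Kent, Calder}: service cost 354
Among all 4 size-3 choices, {Kent, Calder, Sutton} is lowest.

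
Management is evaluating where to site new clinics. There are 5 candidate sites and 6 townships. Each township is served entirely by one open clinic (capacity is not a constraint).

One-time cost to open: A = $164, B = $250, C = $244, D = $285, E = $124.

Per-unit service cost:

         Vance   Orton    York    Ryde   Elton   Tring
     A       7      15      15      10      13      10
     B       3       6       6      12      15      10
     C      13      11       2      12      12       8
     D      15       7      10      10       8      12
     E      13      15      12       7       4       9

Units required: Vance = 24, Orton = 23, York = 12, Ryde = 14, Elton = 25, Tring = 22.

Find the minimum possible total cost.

For any fixed open set, each township goes to its cheapest open site; total = fixed + service.
{B, E}: Vance→B 3·24=72, Orton→B 6·23=138, York→B 6·12=72, Ryde→E 7·14=98, Elton→E 4·25=100, Tring→E 9·22=198. Service 678; fixed 374; total 1052.
{A, B, E}: service 678 + fixed 538 = 1216
{B, C, E}: service 608 + fixed 618 = 1226
{A, B, C, D, E}: service 608 + fixed 1067 = 1675
No other subset beats 1052.

Minimum total cost: 1052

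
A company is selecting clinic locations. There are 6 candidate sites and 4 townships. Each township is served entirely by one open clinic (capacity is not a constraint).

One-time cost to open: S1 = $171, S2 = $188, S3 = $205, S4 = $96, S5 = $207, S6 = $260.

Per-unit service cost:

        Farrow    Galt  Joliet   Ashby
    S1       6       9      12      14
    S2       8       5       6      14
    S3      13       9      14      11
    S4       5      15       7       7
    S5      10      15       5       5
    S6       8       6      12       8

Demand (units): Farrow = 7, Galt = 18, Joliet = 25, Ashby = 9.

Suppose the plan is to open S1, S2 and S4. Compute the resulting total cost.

Each township is assigned to its cheapest site among the open ones.
{S1, S2, S4}: Farrow→S4 5·7=35, Galt→S2 5·18=90, Joliet→S2 6·25=150, Ashby→S4 7·9=63. Service 338; fixed 455; total 793.

Total cost: 793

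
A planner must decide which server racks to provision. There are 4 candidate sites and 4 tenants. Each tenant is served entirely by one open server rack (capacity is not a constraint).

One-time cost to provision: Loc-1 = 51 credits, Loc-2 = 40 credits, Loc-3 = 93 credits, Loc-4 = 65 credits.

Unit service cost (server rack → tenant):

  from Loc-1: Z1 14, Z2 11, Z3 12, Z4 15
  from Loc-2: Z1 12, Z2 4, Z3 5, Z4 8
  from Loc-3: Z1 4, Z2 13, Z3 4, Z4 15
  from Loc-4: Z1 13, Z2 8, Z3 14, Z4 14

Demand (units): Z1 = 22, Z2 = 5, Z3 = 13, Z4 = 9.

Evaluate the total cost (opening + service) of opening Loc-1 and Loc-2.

Each tenant is assigned to its cheapest site among the open ones.
{Loc-1, Loc-2}: Z1→Loc-2 12·22=264, Z2→Loc-2 4·5=20, Z3→Loc-2 5·13=65, Z4→Loc-2 8·9=72. Service 421; fixed 91; total 512.

Total cost: 512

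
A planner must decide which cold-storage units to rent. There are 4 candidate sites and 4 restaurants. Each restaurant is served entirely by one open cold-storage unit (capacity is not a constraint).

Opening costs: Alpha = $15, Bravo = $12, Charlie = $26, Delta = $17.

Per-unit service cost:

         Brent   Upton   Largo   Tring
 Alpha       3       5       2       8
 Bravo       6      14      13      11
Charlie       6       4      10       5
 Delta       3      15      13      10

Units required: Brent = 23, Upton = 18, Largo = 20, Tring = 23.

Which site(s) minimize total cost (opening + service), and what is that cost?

For any fixed open set, each restaurant goes to its cheapest open site; total = fixed + service.
{Alpha, Charlie}: Brent→Alpha 3·23=69, Upton→Charlie 4·18=72, Largo→Alpha 2·20=40, Tring→Charlie 5·23=115. Service 296; fixed 41; total 337.
{Alpha, Bravo, Charlie}: service 296 + fixed 53 = 349
{Alpha, Charlie, Delta}: service 296 + fixed 58 = 354
{Alpha, Bravo, Charlie, Delta}: service 296 + fixed 70 = 366
(All 15 nonempty subsets were checked; Alpha and Charlie is lowest.)

Open Alpha and Charlie; minimum total cost 337.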